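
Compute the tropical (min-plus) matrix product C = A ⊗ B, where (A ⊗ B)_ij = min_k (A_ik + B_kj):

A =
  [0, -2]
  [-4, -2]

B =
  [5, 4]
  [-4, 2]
A ⊗ B =
  [-6, 0]
  [-6, 0]

Apply the min-plus product entry-by-entry:
  C[0][0] = min over k of (A[0][0] + B[0][0] = 0 + 5 = 5, A[0][1] + B[1][0] = -2 + -4 = -6) = -6 (attained at k = 1)
  C[0][1] = min over k of (A[0][0] + B[0][1] = 0 + 4 = 4, A[0][1] + B[1][1] = -2 + 2 = 0) = 0 (attained at k = 1)
  C[1][0] = min over k of (A[1][0] + B[0][0] = -4 + 5 = 1, A[1][1] + B[1][0] = -2 + -4 = -6) = -6 (attained at k = 1)
  C[1][1] = min over k of (A[1][0] + B[0][1] = -4 + 4 = 0, A[1][1] + B[1][1] = -2 + 2 = 0) = 0 (attained at k = 0)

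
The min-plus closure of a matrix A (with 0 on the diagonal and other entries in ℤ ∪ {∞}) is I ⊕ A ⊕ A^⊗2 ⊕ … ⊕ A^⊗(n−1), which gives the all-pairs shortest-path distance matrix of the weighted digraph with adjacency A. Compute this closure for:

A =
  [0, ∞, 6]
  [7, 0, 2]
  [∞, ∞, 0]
Closure =
  [0, ∞, 6]
  [7, 0, 2]
  [∞, ∞, 0]

This is the Floyd-Warshall all-pairs shortest-path computation. For each intermediate vertex k = 0, 1, …, 2, update dist[i][j] ← min(dist[i][j], dist[i][k] + dist[k][j]). The final matrix gives, for each (i, j), the minimum total weight of any directed path from i to j (possibly empty when i = j).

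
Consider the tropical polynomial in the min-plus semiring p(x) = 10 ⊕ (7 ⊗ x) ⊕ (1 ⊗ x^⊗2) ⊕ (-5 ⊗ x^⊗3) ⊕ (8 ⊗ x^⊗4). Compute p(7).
p(7) = 10

A tropical monomial a ⊗ x^⊗i evaluates to a + i · x. Evaluating each term at x = 7:
  Term 0 contributes 10 + 0 · 7 = 10
  Term 1 contributes 7 + 1 · 7 = 14
  Term 2 contributes 1 + 2 · 7 = 15
  Term 3 contributes -5 + 3 · 7 = 16
  Term 4 contributes 8 + 4 · 7 = 36
p(7) = ⊕ of these = min[10, 14, 15, 16, 36] = 10.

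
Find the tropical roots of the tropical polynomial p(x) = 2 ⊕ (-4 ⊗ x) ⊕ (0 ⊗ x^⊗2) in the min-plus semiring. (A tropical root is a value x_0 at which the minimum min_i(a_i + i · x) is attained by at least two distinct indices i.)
Roots: {-4, 6}

Each tropical root is a break point of the lower envelope of the lines y = a_i + i · x (there are 3 lines, with slopes 0, 1, ..., 2). Only the lines that attain the minimum somewhere contribute to roots; other lines are dominated. Here the surviving (envelope) indices are i = 2, i = 1, i = 0.
Intersections between consecutive envelope lines give the roots: for adjacent envelope indices i < j the intersection is x = (a_i − a_j) / (j − i). Reading off the sorted break points: {-4, 6}.
Verification: at each break x_0, at least two indices attain the minimum of min_i(a_i + i · x_0).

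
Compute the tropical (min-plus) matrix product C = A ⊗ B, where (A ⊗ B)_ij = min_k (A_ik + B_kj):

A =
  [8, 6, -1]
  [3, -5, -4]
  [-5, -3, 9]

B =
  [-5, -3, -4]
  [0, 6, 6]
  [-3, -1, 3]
A ⊗ B =
  [-4, -2, 2]
  [-7, -5, -1]
  [-10, -8, -9]

Apply the min-plus product entry-by-entry:
  C[0][0] = min over k of (A[0][0] + B[0][0] = 8 + -5 = 3, A[0][1] + B[1][0] = 6 + 0 = 6, A[0][2] + B[2][0] = -1 + -3 = -4) = -4 (attained at k = 2)
  C[0][1] = min over k of (A[0][0] + B[0][1] = 8 + -3 = 5, A[0][1] + B[1][1] = 6 + 6 = 12, A[0][2] + B[2][1] = -1 + -1 = -2) = -2 (attained at k = 2)
  C[0][2] = min over k of (A[0][0] + B[0][2] = 8 + -4 = 4, A[0][1] + B[1][2] = 6 + 6 = 12, A[0][2] + B[2][2] = -1 + 3 = 2) = 2 (attained at k = 2)
  C[1][0] = min over k of (A[1][0] + B[0][0] = 3 + -5 = -2, A[1][1] + B[1][0] = -5 + 0 = -5, A[1][2] + B[2][0] = -4 + -3 = -7) = -7 (attained at k = 2)
  C[1][1] = min over k of (A[1][0] + B[0][1] = 3 + -3 = 0, A[1][1] + B[1][1] = -5 + 6 = 1, A[1][2] + B[2][1] = -4 + -1 = -5) = -5 (attained at k = 2)
  C[1][2] = min over k of (A[1][0] + B[0][2] = 3 + -4 = -1, A[1][1] + B[1][2] = -5 + 6 = 1, A[1][2] + B[2][2] = -4 + 3 = -1) = -1 (attained at k = 0)
  C[2][0] = min over k of (A[2][0] + B[0][0] = -5 + -5 = -10, A[2][1] + B[1][0] = -3 + 0 = -3, A[2][2] + B[2][0] = 9 + -3 = 6) = -10 (attained at k = 0)
  C[2][1] = min over k of (A[2][0] + B[0][1] = -5 + -3 = -8, A[2][1] + B[1][1] = -3 + 6 = 3, A[2][2] + B[2][1] = 9 + -1 = 8) = -8 (attained at k = 0)
  C[2][2] = min over k of (A[2][0] + B[0][2] = -5 + -4 = -9, A[2][1] + B[1][2] = -3 + 6 = 3, A[2][2] + B[2][2] = 9 + 3 = 12) = -9 (attained at k = 0)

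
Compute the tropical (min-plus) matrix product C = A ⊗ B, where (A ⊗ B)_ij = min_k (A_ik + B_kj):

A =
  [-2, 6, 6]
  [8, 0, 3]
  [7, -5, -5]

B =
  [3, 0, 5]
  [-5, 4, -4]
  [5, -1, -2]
A ⊗ B =
  [1, -2, 2]
  [-5, 2, -4]
  [-10, -6, -9]

Apply the min-plus product entry-by-entry:
  C[0][0] = min over k of (A[0][0] + B[0][0] = -2 + 3 = 1, A[0][1] + B[1][0] = 6 + -5 = 1, A[0][2] + B[2][0] = 6 + 5 = 11) = 1 (attained at k = 0)
  C[0][1] = min over k of (A[0][0] + B[0][1] = -2 + 0 = -2, A[0][1] + B[1][1] = 6 + 4 = 10, A[0][2] + B[2][1] = 6 + -1 = 5) = -2 (attained at k = 0)
  C[0][2] = min over k of (A[0][0] + B[0][2] = -2 + 5 = 3, A[0][1] + B[1][2] = 6 + -4 = 2, A[0][2] + B[2][2] = 6 + -2 = 4) = 2 (attained at k = 1)
  C[1][0] = min over k of (A[1][0] + B[0][0] = 8 + 3 = 11, A[1][1] + B[1][0] = 0 + -5 = -5, A[1][2] + B[2][0] = 3 + 5 = 8) = -5 (attained at k = 1)
  C[1][1] = min over k of (A[1][0] + B[0][1] = 8 + 0 = 8, A[1][1] + B[1][1] = 0 + 4 = 4, A[1][2] + B[2][1] = 3 + -1 = 2) = 2 (attained at k = 2)
  C[1][2] = min over k of (A[1][0] + B[0][2] = 8 + 5 = 13, A[1][1] + B[1][2] = 0 + -4 = -4, A[1][2] + B[2][2] = 3 + -2 = 1) = -4 (attained at k = 1)
  C[2][0] = min over k of (A[2][0] + B[0][0] = 7 + 3 = 10, A[2][1] + B[1][0] = -5 + -5 = -10, A[2][2] + B[2][0] = -5 + 5 = 0) = -10 (attained at k = 1)
  C[2][1] = min over k of (A[2][0] + B[0][1] = 7 + 0 = 7, A[2][1] + B[1][1] = -5 + 4 = -1, A[2][2] + B[2][1] = -5 + -1 = -6) = -6 (attained at k = 2)
  C[2][2] = min over k of (A[2][0] + B[0][2] = 7 + 5 = 12, A[2][1] + B[1][2] = -5 + -4 = -9, A[2][2] + B[2][2] = -5 + -2 = -7) = -9 (attained at k = 1)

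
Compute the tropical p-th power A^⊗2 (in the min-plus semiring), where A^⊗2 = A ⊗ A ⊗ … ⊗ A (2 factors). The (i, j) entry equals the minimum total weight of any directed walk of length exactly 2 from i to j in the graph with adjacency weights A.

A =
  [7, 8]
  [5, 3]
A^⊗2 =
  [13, 11]
  [8, 6]

Each entry (A^⊗2)_ij equals the minimum over all length-2 walks i = v_0 → v_1 → … → v_2 = j of Σ_t A[v_t][v_{t+1}]. For example, for (i, j) = (0, 1) we minimise over 2 possible intermediate vertex sequences; the minimum is 11, attained along the walk 0 → 1 → 1.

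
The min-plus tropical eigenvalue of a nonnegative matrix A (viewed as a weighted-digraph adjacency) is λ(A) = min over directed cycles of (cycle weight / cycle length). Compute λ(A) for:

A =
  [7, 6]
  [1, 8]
λ(A) = 7/2

Enumerate directed cycles and compute their means (weight / length). Sample:
  cycle 0 → 0: weight = 7, length = 1, mean = 7/1 ≈ 7.000
  cycle 1 → 1: weight = 8, length = 1, mean = 8/1 ≈ 8.000
  cycle 0 → 1 → 0: weight = 7, length = 2, mean = 7/2 ≈ 3.500
  cycle 1 → 0 → 1: weight = 7, length = 2, mean = 7/2 ≈ 3.500
Minimum mean = 3.500, attained e.g. along the cycle 0 → 1 → 0 with weight 7 and length 2. So λ(A) = 7/2 = 7/2.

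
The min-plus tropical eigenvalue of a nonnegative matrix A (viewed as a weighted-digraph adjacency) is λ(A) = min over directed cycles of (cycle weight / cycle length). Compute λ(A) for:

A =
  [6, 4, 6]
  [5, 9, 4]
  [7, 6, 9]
λ(A) = 9/2

Enumerate directed cycles and compute their means (weight / length). Sample:
  cycle 0 → 0: weight = 6, length = 1, mean = 6/1 ≈ 6.000
  cycle 1 → 1: weight = 9, length = 1, mean = 9/1 ≈ 9.000
  cycle 2 → 2: weight = 9, length = 1, mean = 9/1 ≈ 9.000
  cycle 0 → 1 → 0: weight = 9, length = 2, mean = 9/2 ≈ 4.500
  cycle 0 → 2 → 0: weight = 13, length = 2, mean = 13/2 ≈ 6.500
  cycle 1 → 0 → 1: weight = 9, length = 2, mean = 9/2 ≈ 4.500
Minimum mean = 4.500, attained e.g. along the cycle 0 → 1 → 0 with weight 9 and length 2. So λ(A) = 9/2 = 9/2.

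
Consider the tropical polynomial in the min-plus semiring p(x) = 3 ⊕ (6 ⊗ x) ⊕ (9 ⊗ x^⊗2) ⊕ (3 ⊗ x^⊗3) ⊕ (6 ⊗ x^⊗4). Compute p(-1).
p(-1) = 0

A tropical monomial a ⊗ x^⊗i evaluates to a + i · x. Evaluating each term at x = -1:
  Term 0 contributes 3 + 0 · -1 = 3
  Term 1 contributes 6 + 1 · -1 = 5
  Term 2 contributes 9 + 2 · -1 = 7
  Term 3 contributes 3 + 3 · -1 = 0
  Term 4 contributes 6 + 4 · -1 = 2
p(-1) = ⊕ of these = min[3, 5, 7, 0, 2] = 0.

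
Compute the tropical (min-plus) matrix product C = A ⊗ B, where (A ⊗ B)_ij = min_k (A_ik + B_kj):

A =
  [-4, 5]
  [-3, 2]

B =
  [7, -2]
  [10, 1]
A ⊗ B =
  [3, -6]
  [4, -5]

Apply the min-plus product entry-by-entry:
  C[0][0] = min over k of (A[0][0] + B[0][0] = -4 + 7 = 3, A[0][1] + B[1][0] = 5 + 10 = 15) = 3 (attained at k = 0)
  C[0][1] = min over k of (A[0][0] + B[0][1] = -4 + -2 = -6, A[0][1] + B[1][1] = 5 + 1 = 6) = -6 (attained at k = 0)
  C[1][0] = min over k of (A[1][0] + B[0][0] = -3 + 7 = 4, A[1][1] + B[1][0] = 2 + 10 = 12) = 4 (attained at k = 0)
  C[1][1] = min over k of (A[1][0] + B[0][1] = -3 + -2 = -5, A[1][1] + B[1][1] = 2 + 1 = 3) = -5 (attained at k = 0)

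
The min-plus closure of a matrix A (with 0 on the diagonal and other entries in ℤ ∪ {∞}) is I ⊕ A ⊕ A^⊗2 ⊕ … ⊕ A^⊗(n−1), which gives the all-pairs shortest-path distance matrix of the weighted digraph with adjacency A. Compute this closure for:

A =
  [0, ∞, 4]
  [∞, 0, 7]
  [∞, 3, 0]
Closure =
  [0, 7, 4]
  [∞, 0, 7]
  [∞, 3, 0]

This is the Floyd-Warshall all-pairs shortest-path computation. For each intermediate vertex k = 0, 1, …, 2, update dist[i][j] ← min(dist[i][j], dist[i][k] + dist[k][j]). The final matrix gives, for each (i, j), the minimum total weight of any directed path from i to j (possibly empty when i = j).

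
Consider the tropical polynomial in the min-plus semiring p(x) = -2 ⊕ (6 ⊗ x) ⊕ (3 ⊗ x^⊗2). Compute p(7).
p(7) = -2

A tropical monomial a ⊗ x^⊗i evaluates to a + i · x. Evaluating each term at x = 7:
  Term 0 contributes -2 + 0 · 7 = -2
  Term 1 contributes 6 + 1 · 7 = 13
  Term 2 contributes 3 + 2 · 7 = 17
p(7) = ⊕ of these = min[-2, 13, 17] = -2.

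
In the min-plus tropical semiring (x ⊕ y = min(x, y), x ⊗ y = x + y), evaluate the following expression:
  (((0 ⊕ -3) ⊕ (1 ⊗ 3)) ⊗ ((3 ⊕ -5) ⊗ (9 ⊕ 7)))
(((0 ⊕ -3) ⊕ (1 ⊗ 3)) ⊗ ((3 ⊕ -5) ⊗ (9 ⊕ 7))) = -1

Expand innermost to outermost. Recall ⊕ takes the minimum of its arguments and ⊗ takes their sum. Working out the expression (((0 ⊕ -3) ⊕ (1 ⊗ 3)) ⊗ ((3 ⊕ -5) ⊗ (9 ⊕ 7))) gives -1.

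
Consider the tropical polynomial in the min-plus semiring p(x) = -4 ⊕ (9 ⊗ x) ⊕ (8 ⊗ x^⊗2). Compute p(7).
p(7) = -4

A tropical monomial a ⊗ x^⊗i evaluates to a + i · x. Evaluating each term at x = 7:
  Term 0 contributes -4 + 0 · 7 = -4
  Term 1 contributes 9 + 1 · 7 = 16
  Term 2 contributes 8 + 2 · 7 = 22
p(7) = ⊕ of these = min[-4, 16, 22] = -4.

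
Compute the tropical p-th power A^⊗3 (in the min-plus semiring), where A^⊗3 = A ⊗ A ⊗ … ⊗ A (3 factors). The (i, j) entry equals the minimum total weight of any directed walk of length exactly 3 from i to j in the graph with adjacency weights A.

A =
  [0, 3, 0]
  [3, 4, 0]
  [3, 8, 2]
A^⊗3 =
  [0, 3, 0]
  [3, 6, 3]
  [3, 6, 3]

Each entry (A^⊗3)_ij equals the minimum over all length-3 walks i = v_0 → v_1 → … → v_3 = j of Σ_t A[v_t][v_{t+1}]. For example, for (i, j) = (0, 2) we minimise over 9 possible intermediate vertex sequences; the minimum is 0, attained along the walk 0 → 0 → 0 → 2.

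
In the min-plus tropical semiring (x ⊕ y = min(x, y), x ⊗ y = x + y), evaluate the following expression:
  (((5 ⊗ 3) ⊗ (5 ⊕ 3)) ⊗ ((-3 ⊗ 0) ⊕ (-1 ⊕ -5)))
(((5 ⊗ 3) ⊗ (5 ⊕ 3)) ⊗ ((-3 ⊗ 0) ⊕ (-1 ⊕ -5))) = 6

Expand innermost to outermost. Recall ⊕ takes the minimum of its arguments and ⊗ takes their sum. Working out the expression (((5 ⊗ 3) ⊗ (5 ⊕ 3)) ⊗ ((-3 ⊗ 0) ⊕ (-1 ⊕ -5))) gives 6.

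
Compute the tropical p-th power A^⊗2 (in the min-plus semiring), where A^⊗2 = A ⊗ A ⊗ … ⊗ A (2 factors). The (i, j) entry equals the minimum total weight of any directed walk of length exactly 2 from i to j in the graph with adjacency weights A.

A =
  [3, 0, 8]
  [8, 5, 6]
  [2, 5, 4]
A^⊗2 =
  [6, 3, 6]
  [8, 8, 10]
  [5, 2, 8]

Each entry (A^⊗2)_ij equals the minimum over all length-2 walks i = v_0 → v_1 → … → v_2 = j of Σ_t A[v_t][v_{t+1}]. For example, for (i, j) = (0, 2) we minimise over 3 possible intermediate vertex sequences; the minimum is 6, attained along the walk 0 → 1 → 2.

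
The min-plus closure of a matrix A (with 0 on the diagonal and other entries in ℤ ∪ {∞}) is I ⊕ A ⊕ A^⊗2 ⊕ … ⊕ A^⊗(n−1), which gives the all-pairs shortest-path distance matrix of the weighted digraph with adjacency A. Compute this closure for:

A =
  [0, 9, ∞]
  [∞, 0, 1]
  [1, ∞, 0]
Closure =
  [0, 9, 10]
  [2, 0, 1]
  [1, 10, 0]

This is the Floyd-Warshall all-pairs shortest-path computation. For each intermediate vertex k = 0, 1, …, 2, update dist[i][j] ← min(dist[i][j], dist[i][k] + dist[k][j]). The final matrix gives, for each (i, j), the minimum total weight of any directed path from i to j (possibly empty when i = j).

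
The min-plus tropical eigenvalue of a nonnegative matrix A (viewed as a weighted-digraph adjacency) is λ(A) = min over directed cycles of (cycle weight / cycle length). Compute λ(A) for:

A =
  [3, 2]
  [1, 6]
λ(A) = 3/2

Enumerate directed cycles and compute their means (weight / length). Sample:
  cycle 0 → 0: weight = 3, length = 1, mean = 3/1 ≈ 3.000
  cycle 1 → 1: weight = 6, length = 1, mean = 6/1 ≈ 6.000
  cycle 0 → 1 → 0: weight = 3, length = 2, mean = 3/2 ≈ 1.500
  cycle 1 → 0 → 1: weight = 3, length = 2, mean = 3/2 ≈ 1.500
Minimum mean = 1.500, attained e.g. along the cycle 0 → 1 → 0 with weight 3 and length 2. So λ(A) = 3/2 = 3/2.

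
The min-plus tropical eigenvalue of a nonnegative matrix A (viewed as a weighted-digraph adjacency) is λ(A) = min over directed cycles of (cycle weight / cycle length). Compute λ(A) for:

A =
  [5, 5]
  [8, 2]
λ(A) = 2

Enumerate directed cycles and compute their means (weight / length). Sample:
  cycle 0 → 0: weight = 5, length = 1, mean = 5/1 ≈ 5.000
  cycle 1 → 1: weight = 2, length = 1, mean = 2/1 ≈ 2.000
  cycle 0 → 1 → 0: weight = 13, length = 2, mean = 13/2 ≈ 6.500
  cycle 1 → 0 → 1: weight = 13, length = 2, mean = 13/2 ≈ 6.500
Minimum mean = 2.000, attained e.g. along the cycle 1 → 1 with weight 2 and length 1. So λ(A) = 2/1 = 2.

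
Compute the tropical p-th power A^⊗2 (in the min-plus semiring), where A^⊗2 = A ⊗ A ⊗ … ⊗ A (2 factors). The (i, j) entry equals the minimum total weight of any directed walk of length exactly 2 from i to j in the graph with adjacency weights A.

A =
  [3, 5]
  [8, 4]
A^⊗2 =
  [6, 8]
  [11, 8]

Each entry (A^⊗2)_ij equals the minimum over all length-2 walks i = v_0 → v_1 → … → v_2 = j of Σ_t A[v_t][v_{t+1}]. For example, for (i, j) = (0, 1) we minimise over 2 possible intermediate vertex sequences; the minimum is 8, attained along the walk 0 → 0 → 1.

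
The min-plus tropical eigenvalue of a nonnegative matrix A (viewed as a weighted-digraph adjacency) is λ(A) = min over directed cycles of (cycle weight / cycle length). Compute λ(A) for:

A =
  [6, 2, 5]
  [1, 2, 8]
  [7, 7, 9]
λ(A) = 3/2

Enumerate directed cycles and compute their means (weight / length). Sample:
  cycle 0 → 0: weight = 6, length = 1, mean = 6/1 ≈ 6.000
  cycle 1 → 1: weight = 2, length = 1, mean = 2/1 ≈ 2.000
  cycle 2 → 2: weight = 9, length = 1, mean = 9/1 ≈ 9.000
  cycle 0 → 1 → 0: weight = 3, length = 2, mean = 3/2 ≈ 1.500
  cycle 0 → 2 → 0: weight = 12, length = 2, mean = 12/2 ≈ 6.000
  cycle 1 → 0 → 1: weight = 3, length = 2, mean = 3/2 ≈ 1.500
Minimum mean = 1.500, attained e.g. along the cycle 0 → 1 → 0 with weight 3 and length 2. So λ(A) = 3/2 = 3/2.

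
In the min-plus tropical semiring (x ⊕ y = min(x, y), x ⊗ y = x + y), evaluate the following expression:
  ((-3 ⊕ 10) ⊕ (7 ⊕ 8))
((-3 ⊕ 10) ⊕ (7 ⊕ 8)) = -3

Expand innermost to outermost. Recall ⊕ takes the minimum of its arguments and ⊗ takes their sum. Working out the expression ((-3 ⊕ 10) ⊕ (7 ⊕ 8)) gives -3.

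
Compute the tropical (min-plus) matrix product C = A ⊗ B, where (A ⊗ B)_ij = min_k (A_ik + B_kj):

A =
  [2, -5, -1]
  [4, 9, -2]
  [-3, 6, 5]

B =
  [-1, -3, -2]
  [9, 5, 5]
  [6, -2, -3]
A ⊗ B =
  [1, -3, -4]
  [3, -4, -5]
  [-4, -6, -5]

Apply the min-plus product entry-by-entry:
  C[0][0] = min over k of (A[0][0] + B[0][0] = 2 + -1 = 1, A[0][1] + B[1][0] = -5 + 9 = 4, A[0][2] + B[2][0] = -1 + 6 = 5) = 1 (attained at k = 0)
  C[0][1] = min over k of (A[0][0] + B[0][1] = 2 + -3 = -1, A[0][1] + B[1][1] = -5 + 5 = 0, A[0][2] + B[2][1] = -1 + -2 = -3) = -3 (attained at k = 2)
  C[0][2] = min over k of (A[0][0] + B[0][2] = 2 + -2 = 0, A[0][1] + B[1][2] = -5 + 5 = 0, A[0][2] + B[2][2] = -1 + -3 = -4) = -4 (attained at k = 2)
  C[1][0] = min over k of (A[1][0] + B[0][0] = 4 + -1 = 3, A[1][1] + B[1][0] = 9 + 9 = 18, A[1][2] + B[2][0] = -2 + 6 = 4) = 3 (attained at k = 0)
  C[1][1] = min over k of (A[1][0] + B[0][1] = 4 + -3 = 1, A[1][1] + B[1][1] = 9 + 5 = 14, A[1][2] + B[2][1] = -2 + -2 = -4) = -4 (attained at k = 2)
  C[1][2] = min over k of (A[1][0] + B[0][2] = 4 + -2 = 2, A[1][1] + B[1][2] = 9 + 5 = 14, A[1][2] + B[2][2] = -2 + -3 = -5) = -5 (attained at k = 2)
  C[2][0] = min over k of (A[2][0] + B[0][0] = -3 + -1 = -4, A[2][1] + B[1][0] = 6 + 9 = 15, A[2][2] + B[2][0] = 5 + 6 = 11) = -4 (attained at k = 0)
  C[2][1] = min over k of (A[2][0] + B[0][1] = -3 + -3 = -6, A[2][1] + B[1][1] = 6 + 5 = 11, A[2][2] + B[2][1] = 5 + -2 = 3) = -6 (attained at k = 0)
  C[2][2] = min over k of (A[2][0] + B[0][2] = -3 + -2 = -5, A[2][1] + B[1][2] = 6 + 5 = 11, A[2][2] + B[2][2] = 5 + -3 = 2) = -5 (attained at k = 0)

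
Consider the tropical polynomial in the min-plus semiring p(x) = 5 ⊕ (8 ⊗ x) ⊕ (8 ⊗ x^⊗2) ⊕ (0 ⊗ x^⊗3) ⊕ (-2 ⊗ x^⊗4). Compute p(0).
p(0) = -2

A tropical monomial a ⊗ x^⊗i evaluates to a + i · x. Evaluating each term at x = 0:
  Term 0 contributes 5 + 0 · 0 = 5
  Term 1 contributes 8 + 1 · 0 = 8
  Term 2 contributes 8 + 2 · 0 = 8
  Term 3 contributes 0 + 3 · 0 = 0
  Term 4 contributes -2 + 4 · 0 = -2
p(0) = ⊕ of these = min[5, 8, 8, 0, -2] = -2.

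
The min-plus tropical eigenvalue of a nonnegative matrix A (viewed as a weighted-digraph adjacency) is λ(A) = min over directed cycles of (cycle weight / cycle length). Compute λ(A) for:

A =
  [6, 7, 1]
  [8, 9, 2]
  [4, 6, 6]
λ(A) = 5/2

Enumerate directed cycles and compute their means (weight / length). Sample:
  cycle 0 → 0: weight = 6, length = 1, mean = 6/1 ≈ 6.000
  cycle 1 → 1: weight = 9, length = 1, mean = 9/1 ≈ 9.000
  cycle 2 → 2: weight = 6, length = 1, mean = 6/1 ≈ 6.000
  cycle 0 → 1 → 0: weight = 15, length = 2, mean = 15/2 ≈ 7.500
  cycle 0 → 2 → 0: weight = 5, length = 2, mean = 5/2 ≈ 2.500
  cycle 1 → 0 → 1: weight = 15, length = 2, mean = 15/2 ≈ 7.500
Minimum mean = 2.500, attained e.g. along the cycle 0 → 2 → 0 with weight 5 and length 2. So λ(A) = 5/2 = 5/2.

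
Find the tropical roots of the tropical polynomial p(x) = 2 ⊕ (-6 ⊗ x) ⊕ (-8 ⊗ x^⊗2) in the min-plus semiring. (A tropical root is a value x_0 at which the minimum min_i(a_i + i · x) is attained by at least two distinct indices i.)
Roots: {2, 8}

Each tropical root is a break point of the lower envelope of the lines y = a_i + i · x (there are 3 lines, with slopes 0, 1, ..., 2). Only the lines that attain the minimum somewhere contribute to roots; other lines are dominated. Here the surviving (envelope) indices are i = 2, i = 1, i = 0.
Intersections between consecutive envelope lines give the roots: for adjacent envelope indices i < j the intersection is x = (a_i − a_j) / (j − i). Reading off the sorted break points: {2, 8}.
Verification: at each break x_0, at least two indices attain the minimum of min_i(a_i + i · x_0).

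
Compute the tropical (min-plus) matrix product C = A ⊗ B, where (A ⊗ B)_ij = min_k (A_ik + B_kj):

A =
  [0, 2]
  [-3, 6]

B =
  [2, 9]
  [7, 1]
A ⊗ B =
  [2, 3]
  [-1, 6]

Apply the min-plus product entry-by-entry:
  C[0][0] = min over k of (A[0][0] + B[0][0] = 0 + 2 = 2, A[0][1] + B[1][0] = 2 + 7 = 9) = 2 (attained at k = 0)
  C[0][1] = min over k of (A[0][0] + B[0][1] = 0 + 9 = 9, A[0][1] + B[1][1] = 2 + 1 = 3) = 3 (attained at k = 1)
  C[1][0] = min over k of (A[1][0] + B[0][0] = -3 + 2 = -1, A[1][1] + B[1][0] = 6 + 7 = 13) = -1 (attained at k = 0)
  C[1][1] = min over k of (A[1][0] + B[0][1] = -3 + 9 = 6, A[1][1] + B[1][1] = 6 + 1 = 7) = 6 (attained at k = 0)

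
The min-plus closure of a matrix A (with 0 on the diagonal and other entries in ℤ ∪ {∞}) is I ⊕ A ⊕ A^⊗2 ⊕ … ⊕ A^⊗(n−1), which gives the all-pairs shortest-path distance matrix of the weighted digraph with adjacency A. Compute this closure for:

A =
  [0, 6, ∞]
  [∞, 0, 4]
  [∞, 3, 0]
Closure =
  [0, 6, 10]
  [∞, 0, 4]
  [∞, 3, 0]

This is the Floyd-Warshall all-pairs shortest-path computation. For each intermediate vertex k = 0, 1, …, 2, update dist[i][j] ← min(dist[i][j], dist[i][k] + dist[k][j]). The final matrix gives, for each (i, j), the minimum total weight of any directed path from i to j (possibly empty when i = j).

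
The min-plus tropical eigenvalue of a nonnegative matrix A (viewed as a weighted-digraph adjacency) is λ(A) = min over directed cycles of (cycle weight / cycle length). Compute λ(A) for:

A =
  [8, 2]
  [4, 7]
λ(A) = 3

Enumerate directed cycles and compute their means (weight / length). Sample:
  cycle 0 → 0: weight = 8, length = 1, mean = 8/1 ≈ 8.000
  cycle 1 → 1: weight = 7, length = 1, mean = 7/1 ≈ 7.000
  cycle 0 → 1 → 0: weight = 6, length = 2, mean = 6/2 ≈ 3.000
  cycle 1 → 0 → 1: weight = 6, length = 2, mean = 6/2 ≈ 3.000
Minimum mean = 3.000, attained e.g. along the cycle 0 → 1 → 0 with weight 6 and length 2. So λ(A) = 6/2 = 3.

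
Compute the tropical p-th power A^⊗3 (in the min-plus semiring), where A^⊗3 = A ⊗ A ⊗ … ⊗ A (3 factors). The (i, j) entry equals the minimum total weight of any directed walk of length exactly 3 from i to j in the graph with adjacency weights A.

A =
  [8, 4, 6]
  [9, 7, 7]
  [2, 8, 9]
A^⊗3 =
  [13, 12, 14]
  [16, 13, 15]
  [10, 13, 13]

Each entry (A^⊗3)_ij equals the minimum over all length-3 walks i = v_0 → v_1 → … → v_3 = j of Σ_t A[v_t][v_{t+1}]. For example, for (i, j) = (0, 2) we minimise over 9 possible intermediate vertex sequences; the minimum is 14, attained along the walk 0 → 2 → 0 → 2.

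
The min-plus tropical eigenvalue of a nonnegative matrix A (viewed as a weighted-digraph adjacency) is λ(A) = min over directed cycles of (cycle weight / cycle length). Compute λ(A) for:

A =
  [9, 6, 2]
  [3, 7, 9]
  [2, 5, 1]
λ(A) = 1

Enumerate directed cycles and compute their means (weight / length). Sample:
  cycle 0 → 0: weight = 9, length = 1, mean = 9/1 ≈ 9.000
  cycle 1 → 1: weight = 7, length = 1, mean = 7/1 ≈ 7.000
  cycle 2 → 2: weight = 1, length = 1, mean = 1/1 ≈ 1.000
  cycle 0 → 1 → 0: weight = 9, length = 2, mean = 9/2 ≈ 4.500
  cycle 0 → 2 → 0: weight = 4, length = 2, mean = 4/2 ≈ 2.000
  cycle 1 → 0 → 1: weight = 9, length = 2, mean = 9/2 ≈ 4.500
Minimum mean = 1.000, attained e.g. along the cycle 2 → 2 with weight 1 and length 1. So λ(A) = 1/1 = 1.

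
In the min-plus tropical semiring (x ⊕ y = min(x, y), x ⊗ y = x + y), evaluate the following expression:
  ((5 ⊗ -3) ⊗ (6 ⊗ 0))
((5 ⊗ -3) ⊗ (6 ⊗ 0)) = 8

Expand innermost to outermost. Recall ⊕ takes the minimum of its arguments and ⊗ takes their sum. Working out the expression ((5 ⊗ -3) ⊗ (6 ⊗ 0)) gives 8.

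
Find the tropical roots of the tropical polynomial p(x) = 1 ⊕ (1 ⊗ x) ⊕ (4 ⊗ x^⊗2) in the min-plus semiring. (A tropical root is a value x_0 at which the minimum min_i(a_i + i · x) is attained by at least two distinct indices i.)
Roots: {-3, 0}

Each tropical root is a break point of the lower envelope of the lines y = a_i + i · x (there are 3 lines, with slopes 0, 1, ..., 2). Only the lines that attain the minimum somewhere contribute to roots; other lines are dominated. Here the surviving (envelope) indices are i = 2, i = 1, i = 0.
Intersections between consecutive envelope lines give the roots: for adjacent envelope indices i < j the intersection is x = (a_i − a_j) / (j − i). Reading off the sorted break points: {-3, 0}.
Verification: at each break x_0, at least two indices attain the minimum of min_i(a_i + i · x_0).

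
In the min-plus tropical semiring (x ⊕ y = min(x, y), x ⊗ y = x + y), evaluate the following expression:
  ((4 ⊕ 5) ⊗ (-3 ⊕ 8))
((4 ⊕ 5) ⊗ (-3 ⊕ 8)) = 1

Expand innermost to outermost. Recall ⊕ takes the minimum of its arguments and ⊗ takes their sum. Working out the expression ((4 ⊕ 5) ⊗ (-3 ⊕ 8)) gives 1.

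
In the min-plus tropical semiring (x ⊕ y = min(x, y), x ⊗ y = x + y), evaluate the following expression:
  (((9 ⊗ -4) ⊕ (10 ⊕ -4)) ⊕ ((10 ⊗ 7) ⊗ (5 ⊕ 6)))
(((9 ⊗ -4) ⊕ (10 ⊕ -4)) ⊕ ((10 ⊗ 7) ⊗ (5 ⊕ 6))) = -4

Expand innermost to outermost. Recall ⊕ takes the minimum of its arguments and ⊗ takes their sum. Working out the expression (((9 ⊗ -4) ⊕ (10 ⊕ -4)) ⊕ ((10 ⊗ 7) ⊗ (5 ⊕ 6))) gives -4.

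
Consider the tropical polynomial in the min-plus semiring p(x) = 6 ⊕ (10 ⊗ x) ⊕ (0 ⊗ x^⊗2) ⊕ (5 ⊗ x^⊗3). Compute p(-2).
p(-2) = -4

A tropical monomial a ⊗ x^⊗i evaluates to a + i · x. Evaluating each term at x = -2:
  Term 0 contributes 6 + 0 · -2 = 6
  Term 1 contributes 10 + 1 · -2 = 8
  Term 2 contributes 0 + 2 · -2 = -4
  Term 3 contributes 5 + 3 · -2 = -1
p(-2) = ⊕ of these = min[6, 8, -4, -1] = -4.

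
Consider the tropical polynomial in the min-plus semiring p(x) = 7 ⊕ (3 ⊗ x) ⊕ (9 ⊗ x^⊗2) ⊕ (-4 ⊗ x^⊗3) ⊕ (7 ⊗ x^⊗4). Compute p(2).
p(2) = 2

A tropical monomial a ⊗ x^⊗i evaluates to a + i · x. Evaluating each term at x = 2:
  Term 0 contributes 7 + 0 · 2 = 7
  Term 1 contributes 3 + 1 · 2 = 5
  Term 2 contributes 9 + 2 · 2 = 13
  Term 3 contributes -4 + 3 · 2 = 2
  Term 4 contributes 7 + 4 · 2 = 15
p(2) = ⊕ of these = min[7, 5, 13, 2, 15] = 2.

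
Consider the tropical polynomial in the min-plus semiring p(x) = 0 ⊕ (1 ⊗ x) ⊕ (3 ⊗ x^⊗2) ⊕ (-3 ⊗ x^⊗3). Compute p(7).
p(7) = 0

A tropical monomial a ⊗ x^⊗i evaluates to a + i · x. Evaluating each term at x = 7:
  Term 0 contributes 0 + 0 · 7 = 0
  Term 1 contributes 1 + 1 · 7 = 8
  Term 2 contributes 3 + 2 · 7 = 17
  Term 3 contributes -3 + 3 · 7 = 18
p(7) = ⊕ of these = min[0, 8, 17, 18] = 0.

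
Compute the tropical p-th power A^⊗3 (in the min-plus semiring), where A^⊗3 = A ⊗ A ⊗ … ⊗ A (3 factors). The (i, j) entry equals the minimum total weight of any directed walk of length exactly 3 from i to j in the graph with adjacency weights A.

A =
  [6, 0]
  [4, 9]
A^⊗3 =
  [10, 4]
  [8, 10]

Each entry (A^⊗3)_ij equals the minimum over all length-3 walks i = v_0 → v_1 → … → v_3 = j of Σ_t A[v_t][v_{t+1}]. For example, for (i, j) = (0, 1) we minimise over 4 possible intermediate vertex sequences; the minimum is 4, attained along the walk 0 → 1 → 0 → 1.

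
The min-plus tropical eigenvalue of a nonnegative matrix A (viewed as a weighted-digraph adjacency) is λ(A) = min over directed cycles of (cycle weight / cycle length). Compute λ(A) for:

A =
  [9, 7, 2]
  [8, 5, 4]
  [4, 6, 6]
λ(A) = 3

Enumerate directed cycles and compute their means (weight / length). Sample:
  cycle 0 → 0: weight = 9, length = 1, mean = 9/1 ≈ 9.000
  cycle 1 → 1: weight = 5, length = 1, mean = 5/1 ≈ 5.000
  cycle 2 → 2: weight = 6, length = 1, mean = 6/1 ≈ 6.000
  cycle 0 → 1 → 0: weight = 15, length = 2, mean = 15/2 ≈ 7.500
  cycle 0 → 2 → 0: weight = 6, length = 2, mean = 6/2 ≈ 3.000
  cycle 1 → 0 → 1: weight = 15, length = 2, mean = 15/2 ≈ 7.500
Minimum mean = 3.000, attained e.g. along the cycle 0 → 2 → 0 with weight 6 and length 2. So λ(A) = 6/2 = 3.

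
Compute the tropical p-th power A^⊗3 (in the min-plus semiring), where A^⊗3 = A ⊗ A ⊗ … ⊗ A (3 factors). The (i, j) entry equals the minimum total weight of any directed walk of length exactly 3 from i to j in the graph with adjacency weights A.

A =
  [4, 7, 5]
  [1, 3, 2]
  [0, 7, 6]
A^⊗3 =
  [9, 12, 10]
  [5, 9, 7]
  [5, 10, 9]

Each entry (A^⊗3)_ij equals the minimum over all length-3 walks i = v_0 → v_1 → … → v_3 = j of Σ_t A[v_t][v_{t+1}]. For example, for (i, j) = (0, 2) we minimise over 9 possible intermediate vertex sequences; the minimum is 10, attained along the walk 0 → 2 → 0 → 2.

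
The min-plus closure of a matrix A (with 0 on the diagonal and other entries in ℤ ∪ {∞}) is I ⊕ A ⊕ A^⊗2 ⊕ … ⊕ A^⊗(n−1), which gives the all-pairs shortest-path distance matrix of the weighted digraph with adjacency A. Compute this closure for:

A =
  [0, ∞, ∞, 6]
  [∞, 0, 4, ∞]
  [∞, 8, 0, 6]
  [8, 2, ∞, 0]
Closure =
  [0, 8, 12, 6]
  [18, 0, 4, 10]
  [14, 8, 0, 6]
  [8, 2, 6, 0]

This is the Floyd-Warshall all-pairs shortest-path computation. For each intermediate vertex k = 0, 1, …, 3, update dist[i][j] ← min(dist[i][j], dist[i][k] + dist[k][j]). The final matrix gives, for each (i, j), the minimum total weight of any directed path from i to j (possibly empty when i = j).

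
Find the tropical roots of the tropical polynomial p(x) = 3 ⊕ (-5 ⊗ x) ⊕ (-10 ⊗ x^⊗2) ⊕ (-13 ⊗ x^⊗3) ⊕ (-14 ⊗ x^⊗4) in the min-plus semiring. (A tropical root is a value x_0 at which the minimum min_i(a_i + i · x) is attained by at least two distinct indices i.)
Roots: {1, 3, 5, 8}

Each tropical root is a break point of the lower envelope of the lines y = a_i + i · x (there are 5 lines, with slopes 0, 1, ..., 4). Only the lines that attain the minimum somewhere contribute to roots; other lines are dominated. Here the surviving (envelope) indices are i = 4, i = 3, i = 2, i = 1, i = 0.
Intersections between consecutive envelope lines give the roots: for adjacent envelope indices i < j the intersection is x = (a_i − a_j) / (j − i). Reading off the sorted break points: {1, 3, 5, 8}.
Verification: at each break x_0, at least two indices attain the minimum of min_i(a_i + i · x_0).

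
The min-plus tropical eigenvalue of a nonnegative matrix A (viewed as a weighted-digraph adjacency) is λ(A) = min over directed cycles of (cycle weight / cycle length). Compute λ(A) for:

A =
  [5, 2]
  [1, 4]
λ(A) = 3/2

Enumerate directed cycles and compute their means (weight / length). Sample:
  cycle 0 → 0: weight = 5, length = 1, mean = 5/1 ≈ 5.000
  cycle 1 → 1: weight = 4, length = 1, mean = 4/1 ≈ 4.000
  cycle 0 → 1 → 0: weight = 3, length = 2, mean = 3/2 ≈ 1.500
  cycle 1 → 0 → 1: weight = 3, length = 2, mean = 3/2 ≈ 1.500
Minimum mean = 1.500, attained e.g. along the cycle 0 → 1 → 0 with weight 3 and length 2. So λ(A) = 3/2 = 3/2.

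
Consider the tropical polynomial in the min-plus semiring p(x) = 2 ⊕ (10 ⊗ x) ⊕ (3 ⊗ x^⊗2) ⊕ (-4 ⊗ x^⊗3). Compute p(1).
p(1) = -1

A tropical monomial a ⊗ x^⊗i evaluates to a + i · x. Evaluating each term at x = 1:
  Term 0 contributes 2 + 0 · 1 = 2
  Term 1 contributes 10 + 1 · 1 = 11
  Term 2 contributes 3 + 2 · 1 = 5
  Term 3 contributes -4 + 3 · 1 = -1
p(1) = ⊕ of these = min[2, 11, 5, -1] = -1.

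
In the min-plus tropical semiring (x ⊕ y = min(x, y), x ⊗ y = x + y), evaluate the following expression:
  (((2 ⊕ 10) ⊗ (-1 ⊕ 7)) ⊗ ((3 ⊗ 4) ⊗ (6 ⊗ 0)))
(((2 ⊕ 10) ⊗ (-1 ⊕ 7)) ⊗ ((3 ⊗ 4) ⊗ (6 ⊗ 0))) = 14

Expand innermost to outermost. Recall ⊕ takes the minimum of its arguments and ⊗ takes their sum. Working out the expression (((2 ⊕ 10) ⊗ (-1 ⊕ 7)) ⊗ ((3 ⊗ 4) ⊗ (6 ⊗ 0))) gives 14.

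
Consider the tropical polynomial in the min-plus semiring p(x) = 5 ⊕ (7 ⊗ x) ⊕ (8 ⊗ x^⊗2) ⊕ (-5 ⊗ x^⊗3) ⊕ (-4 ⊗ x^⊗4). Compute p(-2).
p(-2) = -12

A tropical monomial a ⊗ x^⊗i evaluates to a + i · x. Evaluating each term at x = -2:
  Term 0 contributes 5 + 0 · -2 = 5
  Term 1 contributes 7 + 1 · -2 = 5
  Term 2 contributes 8 + 2 · -2 = 4
  Term 3 contributes -5 + 3 · -2 = -11
  Term 4 contributes -4 + 4 · -2 = -12
p(-2) = ⊕ of these = min[5, 5, 4, -11, -12] = -12.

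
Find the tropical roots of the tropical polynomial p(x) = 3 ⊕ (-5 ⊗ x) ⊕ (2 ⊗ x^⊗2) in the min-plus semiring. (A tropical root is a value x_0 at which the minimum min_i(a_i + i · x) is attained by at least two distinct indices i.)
Roots: {-7, 8}

Each tropical root is a break point of the lower envelope of the lines y = a_i + i · x (there are 3 lines, with slopes 0, 1, ..., 2). Only the lines that attain the minimum somewhere contribute to roots; other lines are dominated. Here the surviving (envelope) indices are i = 2, i = 1, i = 0.
Intersections between consecutive envelope lines give the roots: for adjacent envelope indices i < j the intersection is x = (a_i − a_j) / (j − i). Reading off the sorted break points: {-7, 8}.
Verification: at each break x_0, at least two indices attain the minimum of min_i(a_i + i · x_0).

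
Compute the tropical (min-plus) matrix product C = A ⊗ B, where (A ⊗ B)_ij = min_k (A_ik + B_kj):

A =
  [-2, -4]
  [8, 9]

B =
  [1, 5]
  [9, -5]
A ⊗ B =
  [-1, -9]
  [9, 4]

Apply the min-plus product entry-by-entry:
  C[0][0] = min over k of (A[0][0] + B[0][0] = -2 + 1 = -1, A[0][1] + B[1][0] = -4 + 9 = 5) = -1 (attained at k = 0)
  C[0][1] = min over k of (A[0][0] + B[0][1] = -2 + 5 = 3, A[0][1] + B[1][1] = -4 + -5 = -9) = -9 (attained at k = 1)
  C[1][0] = min over k of (A[1][0] + B[0][0] = 8 + 1 = 9, A[1][1] + B[1][0] = 9 + 9 = 18) = 9 (attained at k = 0)
  C[1][1] = min over k of (A[1][0] + B[0][1] = 8 + 5 = 13, A[1][1] + B[1][1] = 9 + -5 = 4) = 4 (attained at k = 1)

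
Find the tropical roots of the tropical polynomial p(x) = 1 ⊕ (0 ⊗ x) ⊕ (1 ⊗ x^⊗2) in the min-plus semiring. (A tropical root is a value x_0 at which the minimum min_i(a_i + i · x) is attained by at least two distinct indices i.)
Roots: {-1, 1}

Each tropical root is a break point of the lower envelope of the lines y = a_i + i · x (there are 3 lines, with slopes 0, 1, ..., 2). Only the lines that attain the minimum somewhere contribute to roots; other lines are dominated. Here the surviving (envelope) indices are i = 2, i = 1, i = 0.
Intersections between consecutive envelope lines give the roots: for adjacent envelope indices i < j the intersection is x = (a_i − a_j) / (j − i). Reading off the sorted break points: {-1, 1}.
Verification: at each break x_0, at least two indices attain the minimum of min_i(a_i + i · x_0).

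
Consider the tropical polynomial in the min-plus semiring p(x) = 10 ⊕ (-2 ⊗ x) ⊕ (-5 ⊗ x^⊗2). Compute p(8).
p(8) = 6

A tropical monomial a ⊗ x^⊗i evaluates to a + i · x. Evaluating each term at x = 8:
  Term 0 contributes 10 + 0 · 8 = 10
  Term 1 contributes -2 + 1 · 8 = 6
  Term 2 contributes -5 + 2 · 8 = 11
p(8) = ⊕ of these = min[10, 6, 11] = 6.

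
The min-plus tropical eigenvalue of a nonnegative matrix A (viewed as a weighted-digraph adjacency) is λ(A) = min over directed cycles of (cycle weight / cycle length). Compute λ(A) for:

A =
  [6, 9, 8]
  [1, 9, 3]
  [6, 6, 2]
λ(A) = 2

Enumerate directed cycles and compute their means (weight / length). Sample:
  cycle 0 → 0: weight = 6, length = 1, mean = 6/1 ≈ 6.000
  cycle 1 → 1: weight = 9, length = 1, mean = 9/1 ≈ 9.000
  cycle 2 → 2: weight = 2, length = 1, mean = 2/1 ≈ 2.000
  cycle 0 → 1 → 0: weight = 10, length = 2, mean = 10/2 ≈ 5.000
  cycle 0 → 2 → 0: weight = 14, length = 2, mean = 14/2 ≈ 7.000
  cycle 1 → 0 → 1: weight = 10, length = 2, mean = 10/2 ≈ 5.000
Minimum mean = 2.000, attained e.g. along the cycle 2 → 2 with weight 2 and length 1. So λ(A) = 2/1 = 2.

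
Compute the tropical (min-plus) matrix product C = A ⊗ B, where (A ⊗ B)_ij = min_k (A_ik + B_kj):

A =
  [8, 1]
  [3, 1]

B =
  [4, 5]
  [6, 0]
A ⊗ B =
  [7, 1]
  [7, 1]

Apply the min-plus product entry-by-entry:
  C[0][0] = min over k of (A[0][0] + B[0][0] = 8 + 4 = 12, A[0][1] + B[1][0] = 1 + 6 = 7) = 7 (attained at k = 1)
  C[0][1] = min over k of (A[0][0] + B[0][1] = 8 + 5 = 13, A[0][1] + B[1][1] = 1 + 0 = 1) = 1 (attained at k = 1)
  C[1][0] = min over k of (A[1][0] + B[0][0] = 3 + 4 = 7, A[1][1] + B[1][0] = 1 + 6 = 7) = 7 (attained at k = 0)
  C[1][1] = min over k of (A[1][0] + B[0][1] = 3 + 5 = 8, A[1][1] + B[1][1] = 1 + 0 = 1) = 1 (attained at k = 1)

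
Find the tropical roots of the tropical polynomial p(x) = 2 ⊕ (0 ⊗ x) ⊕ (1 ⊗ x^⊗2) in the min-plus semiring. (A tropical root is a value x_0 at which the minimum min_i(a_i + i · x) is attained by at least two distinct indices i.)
Roots: {-1, 2}

Each tropical root is a break point of the lower envelope of the lines y = a_i + i · x (there are 3 lines, with slopes 0, 1, ..., 2). Only the lines that attain the minimum somewhere contribute to roots; other lines are dominated. Here the surviving (envelope) indices are i = 2, i = 1, i = 0.
Intersections between consecutive envelope lines give the roots: for adjacent envelope indices i < j the intersection is x = (a_i − a_j) / (j − i). Reading off the sorted break points: {-1, 2}.
Verification: at each break x_0, at least two indices attain the minimum of min_i(a_i + i · x_0).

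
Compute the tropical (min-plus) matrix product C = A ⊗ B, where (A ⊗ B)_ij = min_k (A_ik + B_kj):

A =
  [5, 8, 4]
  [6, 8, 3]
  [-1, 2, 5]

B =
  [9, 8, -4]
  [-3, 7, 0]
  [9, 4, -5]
A ⊗ B =
  [5, 8, -1]
  [5, 7, -2]
  [-1, 7, -5]

Apply the min-plus product entry-by-entry:
  C[0][0] = min over k of (A[0][0] + B[0][0] = 5 + 9 = 14, A[0][1] + B[1][0] = 8 + -3 = 5, A[0][2] + B[2][0] = 4 + 9 = 13) = 5 (attained at k = 1)
  C[0][1] = min over k of (A[0][0] + B[0][1] = 5 + 8 = 13, A[0][1] + B[1][1] = 8 + 7 = 15, A[0][2] + B[2][1] = 4 + 4 = 8) = 8 (attained at k = 2)
  C[0][2] = min over k of (A[0][0] + B[0][2] = 5 + -4 = 1, A[0][1] + B[1][2] = 8 + 0 = 8, A[0][2] + B[2][2] = 4 + -5 = -1) = -1 (attained at k = 2)
  C[1][0] = min over k of (A[1][0] + B[0][0] = 6 + 9 = 15, A[1][1] + B[1][0] = 8 + -3 = 5, A[1][2] + B[2][0] = 3 + 9 = 12) = 5 (attained at k = 1)
  C[1][1] = min over k of (A[1][0] + B[0][1] = 6 + 8 = 14, A[1][1] + B[1][1] = 8 + 7 = 15, A[1][2] + B[2][1] = 3 + 4 = 7) = 7 (attained at k = 2)
  C[1][2] = min over k of (A[1][0] + B[0][2] = 6 + -4 = 2, A[1][1] + B[1][2] = 8 + 0 = 8, A[1][2] + B[2][2] = 3 + -5 = -2) = -2 (attained at k = 2)
  C[2][0] = min over k of (A[2][0] + B[0][0] = -1 + 9 = 8, A[2][1] + B[1][0] = 2 + -3 = -1, A[2][2] + B[2][0] = 5 + 9 = 14) = -1 (attained at k = 1)
  C[2][1] = min over k of (A[2][0] + B[0][1] = -1 + 8 = 7, A[2][1] + B[1][1] = 2 + 7 = 9, A[2][2] + B[2][1] = 5 + 4 = 9) = 7 (attained at k = 0)
  C[2][2] = min over k of (A[2][0] + B[0][2] = -1 + -4 = -5, A[2][1] + B[1][2] = 2 + 0 = 2, A[2][2] + B[2][2] = 5 + -5 = 0) = -5 (attained at k = 0)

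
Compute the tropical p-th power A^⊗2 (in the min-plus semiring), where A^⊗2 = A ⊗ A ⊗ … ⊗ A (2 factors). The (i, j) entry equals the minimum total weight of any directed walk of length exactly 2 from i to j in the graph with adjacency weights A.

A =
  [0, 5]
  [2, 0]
A^⊗2 =
  [0, 5]
  [2, 0]

Each entry (A^⊗2)_ij equals the minimum over all length-2 walks i = v_0 → v_1 → … → v_2 = j of Σ_t A[v_t][v_{t+1}]. For example, for (i, j) = (0, 1) we minimise over 2 possible intermediate vertex sequences; the minimum is 5, attained along the walk 0 → 0 → 1.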